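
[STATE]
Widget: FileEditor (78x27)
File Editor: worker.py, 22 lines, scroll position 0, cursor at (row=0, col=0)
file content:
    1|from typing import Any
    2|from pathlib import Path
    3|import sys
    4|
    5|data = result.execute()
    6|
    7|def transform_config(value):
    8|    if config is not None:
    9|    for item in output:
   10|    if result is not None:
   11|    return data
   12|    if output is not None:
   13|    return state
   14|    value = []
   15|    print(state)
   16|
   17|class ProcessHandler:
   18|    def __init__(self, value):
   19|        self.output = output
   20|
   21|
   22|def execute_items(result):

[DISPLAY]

█rom typing import Any                                                       ▲
from pathlib import Path                                                     █
import sys                                                                   ░
                                                                             ░
data = result.execute()                                                      ░
                                                                             ░
def transform_config(value):                                                 ░
    if config is not None:                                                   ░
    for item in output:                                                      ░
    if result is not None:                                                   ░
    return data                                                              ░
    if output is not None:                                                   ░
    return state                                                             ░
    value = []                                                               ░
    print(state)                                                             ░
                                                                             ░
class ProcessHandler:                                                        ░
    def __init__(self, value):                                               ░
        self.output = output                                                 ░
                                                                             ░
                                                                             ░
def execute_items(result):                                                   ░
                                                                             ░
                                                                             ░
                                                                             ░
                                                                             ░
                                                                             ▼


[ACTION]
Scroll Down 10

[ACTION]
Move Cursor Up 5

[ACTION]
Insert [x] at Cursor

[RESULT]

x█rom typing import Any                                                      ▲
from pathlib import Path                                                     █
import sys                                                                   ░
                                                                             ░
data = result.execute()                                                      ░
                                                                             ░
def transform_config(value):                                                 ░
    if config is not None:                                                   ░
    for item in output:                                                      ░
    if result is not None:                                                   ░
    return data                                                              ░
    if output is not None:                                                   ░
    return state                                                             ░
    value = []                                                               ░
    print(state)                                                             ░
                                                                             ░
class ProcessHandler:                                                        ░
    def __init__(self, value):                                               ░
        self.output = output                                                 ░
                                                                             ░
                                                                             ░
def execute_items(result):                                                   ░
                                                                             ░
                                                                             ░
                                                                             ░
                                                                             ░
                                                                             ▼


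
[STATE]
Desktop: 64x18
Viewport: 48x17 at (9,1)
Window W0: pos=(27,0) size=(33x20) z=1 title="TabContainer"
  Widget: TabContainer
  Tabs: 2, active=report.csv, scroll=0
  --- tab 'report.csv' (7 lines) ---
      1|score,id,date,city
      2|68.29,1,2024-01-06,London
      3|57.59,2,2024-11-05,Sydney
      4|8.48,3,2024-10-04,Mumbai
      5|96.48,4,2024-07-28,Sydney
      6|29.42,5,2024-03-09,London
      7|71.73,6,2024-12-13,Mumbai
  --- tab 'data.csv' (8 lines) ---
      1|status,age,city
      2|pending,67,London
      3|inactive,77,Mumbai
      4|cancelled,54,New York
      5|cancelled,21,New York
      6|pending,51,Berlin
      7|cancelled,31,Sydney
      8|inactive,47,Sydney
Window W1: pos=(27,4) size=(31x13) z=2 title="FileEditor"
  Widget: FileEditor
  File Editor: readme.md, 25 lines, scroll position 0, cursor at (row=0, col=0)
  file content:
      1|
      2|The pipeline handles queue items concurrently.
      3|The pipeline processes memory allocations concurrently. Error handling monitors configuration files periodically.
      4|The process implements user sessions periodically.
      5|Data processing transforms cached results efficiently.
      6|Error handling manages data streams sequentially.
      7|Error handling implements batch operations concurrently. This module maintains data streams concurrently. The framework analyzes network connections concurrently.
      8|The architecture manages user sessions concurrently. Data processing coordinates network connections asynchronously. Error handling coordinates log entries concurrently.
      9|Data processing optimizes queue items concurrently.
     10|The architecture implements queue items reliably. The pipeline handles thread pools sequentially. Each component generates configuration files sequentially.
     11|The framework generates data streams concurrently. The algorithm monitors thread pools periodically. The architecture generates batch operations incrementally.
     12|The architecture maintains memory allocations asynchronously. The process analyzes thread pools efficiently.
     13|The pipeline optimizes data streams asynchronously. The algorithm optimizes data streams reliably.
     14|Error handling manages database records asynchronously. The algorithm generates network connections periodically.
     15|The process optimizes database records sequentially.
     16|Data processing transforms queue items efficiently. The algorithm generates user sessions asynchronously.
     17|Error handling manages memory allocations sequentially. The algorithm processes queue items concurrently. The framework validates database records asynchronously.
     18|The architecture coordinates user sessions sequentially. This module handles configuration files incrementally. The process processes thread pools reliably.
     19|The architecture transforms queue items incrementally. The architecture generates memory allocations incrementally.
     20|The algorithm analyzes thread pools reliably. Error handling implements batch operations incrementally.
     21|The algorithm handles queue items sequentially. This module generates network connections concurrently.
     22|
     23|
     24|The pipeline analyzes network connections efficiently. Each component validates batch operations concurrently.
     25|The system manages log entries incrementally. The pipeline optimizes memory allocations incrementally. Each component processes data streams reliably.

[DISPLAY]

                  ┃ TabContainer                
                  ┠─────────────────────────────
                  ┃[report.csv]│ data.csv       
                  ┏━━━━━━━━━━━━━━━━━━━━━━━━━━━━━
                  ┃ FileEditor                  
                  ┠─────────────────────────────
                  ┃█                           ▲
                  ┃The pipeline handles queue i█
                  ┃The pipeline processes memor░
                  ┃The process implements user ░
                  ┃Data processing transforms c░
                  ┃Error handling manages data ░
                  ┃Error handling implements ba░
                  ┃The architecture manages use░
                  ┃Data processing optimizes qu▼
                  ┗━━━━━━━━━━━━━━━━━━━━━━━━━━━━━
                  ┃                             


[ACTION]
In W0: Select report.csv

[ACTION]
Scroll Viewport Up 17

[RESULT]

                  ┏━━━━━━━━━━━━━━━━━━━━━━━━━━━━━
                  ┃ TabContainer                
                  ┠─────────────────────────────
                  ┃[report.csv]│ data.csv       
                  ┏━━━━━━━━━━━━━━━━━━━━━━━━━━━━━
                  ┃ FileEditor                  
                  ┠─────────────────────────────
                  ┃█                           ▲
                  ┃The pipeline handles queue i█
                  ┃The pipeline processes memor░
                  ┃The process implements user ░
                  ┃Data processing transforms c░
                  ┃Error handling manages data ░
                  ┃Error handling implements ba░
                  ┃The architecture manages use░
                  ┃Data processing optimizes qu▼
                  ┗━━━━━━━━━━━━━━━━━━━━━━━━━━━━━


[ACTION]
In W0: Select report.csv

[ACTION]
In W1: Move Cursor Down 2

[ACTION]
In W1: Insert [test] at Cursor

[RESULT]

                  ┏━━━━━━━━━━━━━━━━━━━━━━━━━━━━━
                  ┃ TabContainer                
                  ┠─────────────────────────────
                  ┃[report.csv]│ data.csv       
                  ┏━━━━━━━━━━━━━━━━━━━━━━━━━━━━━
                  ┃ FileEditor                  
                  ┠─────────────────────────────
                  ┃                            ▲
                  ┃The pipeline handles queue i█
                  ┃test█he pipeline processes m░
                  ┃The process implements user ░
                  ┃Data processing transforms c░
                  ┃Error handling manages data ░
                  ┃Error handling implements ba░
                  ┃The architecture manages use░
                  ┃Data processing optimizes qu▼
                  ┗━━━━━━━━━━━━━━━━━━━━━━━━━━━━━


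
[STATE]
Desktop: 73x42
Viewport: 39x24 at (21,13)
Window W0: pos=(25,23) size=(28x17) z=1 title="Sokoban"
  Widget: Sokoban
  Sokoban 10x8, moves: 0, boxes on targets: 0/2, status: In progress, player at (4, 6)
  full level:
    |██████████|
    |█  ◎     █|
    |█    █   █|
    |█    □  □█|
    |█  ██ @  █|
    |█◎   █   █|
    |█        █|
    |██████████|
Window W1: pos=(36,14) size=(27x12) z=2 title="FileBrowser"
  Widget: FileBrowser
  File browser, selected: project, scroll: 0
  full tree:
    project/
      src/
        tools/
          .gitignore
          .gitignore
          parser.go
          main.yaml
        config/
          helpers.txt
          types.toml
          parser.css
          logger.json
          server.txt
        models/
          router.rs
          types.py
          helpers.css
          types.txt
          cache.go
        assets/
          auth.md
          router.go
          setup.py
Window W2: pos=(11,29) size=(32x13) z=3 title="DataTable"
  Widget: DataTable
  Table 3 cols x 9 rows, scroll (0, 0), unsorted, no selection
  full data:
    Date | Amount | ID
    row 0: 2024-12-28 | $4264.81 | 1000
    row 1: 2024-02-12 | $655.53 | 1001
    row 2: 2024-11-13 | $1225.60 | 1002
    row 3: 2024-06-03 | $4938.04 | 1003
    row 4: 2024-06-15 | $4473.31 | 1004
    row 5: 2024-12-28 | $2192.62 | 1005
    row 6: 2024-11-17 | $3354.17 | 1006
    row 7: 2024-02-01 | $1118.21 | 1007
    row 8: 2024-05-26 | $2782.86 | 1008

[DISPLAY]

                                       
               ┏━━━━━━━━━━━━━━━━━━━━━━━
               ┃ FileBrowser           
               ┠───────────────────────
               ┃> [-] project/         
               ┃    [+] src/           
               ┃                       
               ┃                       
               ┃                       
               ┃                       
    ┏━━━━━━━━━━┃                       
    ┃ Sokoban  ┃                       
    ┠──────────┗━━━━━━━━━━━━━━━━━━━━━━━
    ┃██████████                ┃       
    ┃█  ◎     █                ┃       
    ┃█    █   █                ┃       
━━━━━━━━━━━━━━━━━━━━━┓         ┃       
e                    ┃         ┃       
─────────────────────┨         ┃       
 │Amount  │ID        ┃         ┃       
─┼────────┼────      ┃         ┃       
8│$4264.81│1000      ┃         ┃       
2│$655.53 │1001      ┃         ┃       
3│$1225.60│1002      ┃         ┃       


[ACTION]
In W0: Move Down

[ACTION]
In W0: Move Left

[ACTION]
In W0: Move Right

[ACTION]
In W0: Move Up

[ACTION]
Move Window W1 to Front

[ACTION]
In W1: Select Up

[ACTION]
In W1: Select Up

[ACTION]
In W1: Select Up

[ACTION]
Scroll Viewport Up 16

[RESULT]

                                       
                                       
                                       
                                       
                                       
                                       
                                       
                                       
                                       
                                       
                                       
                                       
                                       
                                       
               ┏━━━━━━━━━━━━━━━━━━━━━━━
               ┃ FileBrowser           
               ┠───────────────────────
               ┃> [-] project/         
               ┃    [+] src/           
               ┃                       
               ┃                       
               ┃                       
               ┃                       
    ┏━━━━━━━━━━┃                       


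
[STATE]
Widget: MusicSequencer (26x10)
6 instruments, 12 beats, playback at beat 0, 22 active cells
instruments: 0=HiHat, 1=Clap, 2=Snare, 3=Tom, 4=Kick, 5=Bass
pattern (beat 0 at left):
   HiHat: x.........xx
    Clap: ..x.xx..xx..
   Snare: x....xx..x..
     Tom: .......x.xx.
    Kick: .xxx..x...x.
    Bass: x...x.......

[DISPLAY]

      ▼12345678901        
 HiHat█·········██        
  Clap··█·██··██··        
 Snare█····██··█··        
   Tom·······█·██·        
  Kick·███··█···█·        
  Bass█···█·······        
                          
                          
                          


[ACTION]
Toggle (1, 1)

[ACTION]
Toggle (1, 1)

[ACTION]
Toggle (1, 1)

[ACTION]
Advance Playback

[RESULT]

      0▼2345678901        
 HiHat█·········██        
  Clap·██·██··██··        
 Snare█····██··█··        
   Tom·······█·██·        
  Kick·███··█···█·        
  Bass█···█·······        
                          
                          
                          


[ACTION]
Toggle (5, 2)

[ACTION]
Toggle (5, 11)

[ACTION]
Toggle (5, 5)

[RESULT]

      0▼2345678901        
 HiHat█·········██        
  Clap·██·██··██··        
 Snare█····██··█··        
   Tom·······█·██·        
  Kick·███··█···█·        
  Bass█·█·██·····█        
                          
                          
                          


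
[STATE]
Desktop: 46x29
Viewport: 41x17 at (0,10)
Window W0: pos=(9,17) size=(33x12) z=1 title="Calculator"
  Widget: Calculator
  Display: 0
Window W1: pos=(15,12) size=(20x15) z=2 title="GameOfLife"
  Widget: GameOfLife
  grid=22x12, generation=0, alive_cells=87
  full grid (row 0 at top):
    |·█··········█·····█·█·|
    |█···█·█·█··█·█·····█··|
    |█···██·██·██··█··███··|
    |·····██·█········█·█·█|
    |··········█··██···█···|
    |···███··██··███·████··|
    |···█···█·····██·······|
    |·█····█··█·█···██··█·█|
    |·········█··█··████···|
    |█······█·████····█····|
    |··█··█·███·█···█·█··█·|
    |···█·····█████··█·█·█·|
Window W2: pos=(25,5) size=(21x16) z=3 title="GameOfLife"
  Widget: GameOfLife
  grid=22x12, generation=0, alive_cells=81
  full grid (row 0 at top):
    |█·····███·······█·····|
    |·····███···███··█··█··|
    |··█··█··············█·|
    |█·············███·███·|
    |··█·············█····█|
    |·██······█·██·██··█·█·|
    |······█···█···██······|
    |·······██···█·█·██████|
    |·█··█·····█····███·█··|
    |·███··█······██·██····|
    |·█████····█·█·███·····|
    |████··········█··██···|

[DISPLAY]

                         ┃····███···███··
                         ┃·█··█··········
               ┏━━━━━━━━━┃·············██
               ┃ GameOfLi┃·█·············
               ┠─────────┃██······█·██·██
               ┃Gen: 0   ┃·····█···█···██
               ┃··█·█·█··┃······██···█·█·
         ┏━━━━━┃··██·██·█┃█··█·····█····█
         ┃ Calc┃···██·█··┃███··█······██·
         ┠─────┃········█┃█████····█·█·██
         ┃     ┃·███··██·┗━━━━━━━━━━━━━━━
         ┃┌───┬┃·█···█·····██·····┃      
         ┃│ 7 │┃····█··█·█···██··█┃      
         ┃├───┼┃·······█··█··████·┃      
         ┃│ 4 │┃·····█·████····█··┃      
         ┃├───┼┃█··█·███·█···█·█··┃      
         ┃│ 1 │┗━━━━━━━━━━━━━━━━━━┛      


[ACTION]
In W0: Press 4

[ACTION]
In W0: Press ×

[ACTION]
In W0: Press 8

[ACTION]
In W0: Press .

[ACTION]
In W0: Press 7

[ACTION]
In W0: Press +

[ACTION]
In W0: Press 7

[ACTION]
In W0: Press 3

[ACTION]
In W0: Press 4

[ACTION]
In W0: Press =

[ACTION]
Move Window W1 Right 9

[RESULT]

                         ┃····███···███··
                         ┃·█··█··········
                        ┏┃·············██
                        ┃┃·█·············
                        ┠┃██······█·██·██
                        ┃┃·····█···█···██
                        ┃┃······██···█·█·
         ┏━━━━━━━━━━━━━━┃┃█··█·····█····█
         ┃ Calculator   ┃┃███··█······██·
         ┠──────────────┃┃█████····█·█·██
         ┃              ┃┗━━━━━━━━━━━━━━━
         ┃┌───┬───┬───┬─┃·█···█·····██···
         ┃│ 7 │ 8 │ 9 │ ┃····█··█·█···██·
         ┃├───┼───┼───┼─┃·······█··█··███
         ┃│ 4 │ 5 │ 6 │ ┃·····█·████····█
         ┃├───┼───┼───┼─┃█··█·███·█···█·█
         ┃│ 1 │ 2 │ 3 │ ┗━━━━━━━━━━━━━━━━


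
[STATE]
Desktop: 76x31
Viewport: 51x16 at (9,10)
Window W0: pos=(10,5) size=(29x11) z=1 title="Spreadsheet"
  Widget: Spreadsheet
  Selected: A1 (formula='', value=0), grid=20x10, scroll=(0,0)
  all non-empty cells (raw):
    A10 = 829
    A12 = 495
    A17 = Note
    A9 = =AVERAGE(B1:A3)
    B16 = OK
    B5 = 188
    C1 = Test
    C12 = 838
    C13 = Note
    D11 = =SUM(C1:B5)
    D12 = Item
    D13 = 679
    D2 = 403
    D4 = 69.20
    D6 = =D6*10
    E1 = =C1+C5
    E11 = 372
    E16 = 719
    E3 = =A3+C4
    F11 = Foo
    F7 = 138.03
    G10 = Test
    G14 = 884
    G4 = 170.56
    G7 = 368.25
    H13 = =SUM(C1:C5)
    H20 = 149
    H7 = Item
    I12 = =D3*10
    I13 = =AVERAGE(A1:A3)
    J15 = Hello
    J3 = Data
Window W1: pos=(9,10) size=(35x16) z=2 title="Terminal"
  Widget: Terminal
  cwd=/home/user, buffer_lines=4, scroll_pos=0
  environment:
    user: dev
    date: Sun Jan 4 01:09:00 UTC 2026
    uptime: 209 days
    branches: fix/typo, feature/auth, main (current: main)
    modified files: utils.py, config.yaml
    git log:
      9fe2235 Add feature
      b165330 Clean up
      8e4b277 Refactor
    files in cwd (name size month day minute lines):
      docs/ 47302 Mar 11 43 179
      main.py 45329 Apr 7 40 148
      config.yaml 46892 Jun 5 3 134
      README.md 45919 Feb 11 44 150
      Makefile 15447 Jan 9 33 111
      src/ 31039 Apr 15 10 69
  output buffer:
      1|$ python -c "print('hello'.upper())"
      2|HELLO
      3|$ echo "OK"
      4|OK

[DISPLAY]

┏━━━━━━━━━━━━━━━━━━━━━━━━━━━━━━━━━┓                
┃ Terminal                        ┃                
┠─────────────────────────────────┨                
┃$ python -c "print('hello'.upper(┃                
┃HELLO                            ┃                
┃$ echo "OK"                      ┃                
┃OK                               ┃                
┃$ █                              ┃                
┃                                 ┃                
┃                                 ┃                
┃                                 ┃                
┃                                 ┃                
┃                                 ┃                
┃                                 ┃                
┃                                 ┃                
┗━━━━━━━━━━━━━━━━━━━━━━━━━━━━━━━━━┛                


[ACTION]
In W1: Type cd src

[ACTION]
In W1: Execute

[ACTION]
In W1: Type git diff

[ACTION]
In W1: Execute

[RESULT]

┏━━━━━━━━━━━━━━━━━━━━━━━━━━━━━━━━━┓                
┃ Terminal                        ┃                
┠─────────────────────────────────┨                
┃$ echo "OK"                      ┃                
┃OK                               ┃                
┃$ cd src                         ┃                
┃                                 ┃                
┃$ git diff                       ┃                
┃diff --git a/main.py b/main.py   ┃                
┃--- a/main.py                    ┃                
┃+++ b/main.py                    ┃                
┃@@ -1,3 +1,4 @@                  ┃                
┃+# updated                       ┃                
┃ import sys                      ┃                
┃$ █                              ┃                
┗━━━━━━━━━━━━━━━━━━━━━━━━━━━━━━━━━┛                


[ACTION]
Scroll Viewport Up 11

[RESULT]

                                                   
                                                   
                                                   
                                                   
                                                   
 ┏━━━━━━━━━━━━━━━━━━━━━━━━━━━┓                     
 ┃ Spreadsheet               ┃                     
 ┠───────────────────────────┨                     
 ┃A1:                        ┃                     
 ┃       A       B       C   ┃                     
┏━━━━━━━━━━━━━━━━━━━━━━━━━━━━━━━━━┓                
┃ Terminal                        ┃                
┠─────────────────────────────────┨                
┃$ echo "OK"                      ┃                
┃OK                               ┃                
┃$ cd src                         ┃                


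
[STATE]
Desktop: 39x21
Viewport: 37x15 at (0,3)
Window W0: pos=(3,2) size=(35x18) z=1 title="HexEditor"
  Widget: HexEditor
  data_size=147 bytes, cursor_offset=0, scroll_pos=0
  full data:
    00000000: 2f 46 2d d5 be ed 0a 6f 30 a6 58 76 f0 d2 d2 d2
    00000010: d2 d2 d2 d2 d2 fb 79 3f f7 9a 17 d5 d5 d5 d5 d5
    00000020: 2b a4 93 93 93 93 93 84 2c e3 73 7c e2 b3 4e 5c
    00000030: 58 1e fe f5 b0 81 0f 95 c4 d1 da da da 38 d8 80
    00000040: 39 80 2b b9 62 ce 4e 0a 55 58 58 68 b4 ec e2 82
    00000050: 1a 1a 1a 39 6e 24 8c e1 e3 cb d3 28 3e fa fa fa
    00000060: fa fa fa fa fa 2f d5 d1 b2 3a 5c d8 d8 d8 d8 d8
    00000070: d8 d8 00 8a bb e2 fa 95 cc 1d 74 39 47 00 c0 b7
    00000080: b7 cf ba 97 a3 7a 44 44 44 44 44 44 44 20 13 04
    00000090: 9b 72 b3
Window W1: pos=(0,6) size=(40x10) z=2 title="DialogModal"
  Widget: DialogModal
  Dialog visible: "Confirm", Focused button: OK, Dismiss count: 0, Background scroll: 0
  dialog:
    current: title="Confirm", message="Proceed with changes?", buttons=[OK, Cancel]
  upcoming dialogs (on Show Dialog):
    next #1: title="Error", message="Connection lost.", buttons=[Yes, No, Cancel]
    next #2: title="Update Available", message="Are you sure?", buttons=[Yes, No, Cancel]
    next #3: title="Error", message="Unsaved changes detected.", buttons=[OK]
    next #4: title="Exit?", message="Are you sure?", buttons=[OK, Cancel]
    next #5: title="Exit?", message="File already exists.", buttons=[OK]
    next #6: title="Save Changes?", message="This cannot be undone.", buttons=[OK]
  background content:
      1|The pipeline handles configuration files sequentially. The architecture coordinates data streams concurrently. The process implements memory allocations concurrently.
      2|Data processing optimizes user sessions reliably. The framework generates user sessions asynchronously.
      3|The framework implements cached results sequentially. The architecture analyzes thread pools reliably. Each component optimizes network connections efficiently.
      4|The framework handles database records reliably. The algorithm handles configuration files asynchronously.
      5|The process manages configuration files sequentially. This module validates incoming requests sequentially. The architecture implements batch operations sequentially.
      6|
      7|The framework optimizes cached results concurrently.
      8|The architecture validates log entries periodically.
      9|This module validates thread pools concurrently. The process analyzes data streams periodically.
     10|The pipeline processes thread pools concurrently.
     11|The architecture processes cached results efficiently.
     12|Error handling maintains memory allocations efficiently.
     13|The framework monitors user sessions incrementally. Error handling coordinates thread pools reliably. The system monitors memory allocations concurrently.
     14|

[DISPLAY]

   ┃ HexEditor                       
   ┠─────────────────────────────────
   ┃00000000  2F 46 2d d5 be ed 0a 6f
┏━━━━━━━━━━━━━━━━━━━━━━━━━━━━━━━━━━━━
┃ DialogModal                        
┠────────────────────────────────────
┃The pi┌───────────────────────┐ion f
┃Data p│        Confirm        │sessi
┃The fr│ Proceed with changes? │ resu
┃The fr│     [OK]  Cancel      │recor
┃The pr└───────────────────────┘on fi
┃                                    
┗━━━━━━━━━━━━━━━━━━━━━━━━━━━━━━━━━━━━
   ┃                                 
   ┃                                 


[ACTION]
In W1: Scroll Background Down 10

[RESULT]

   ┃ HexEditor                       
   ┠─────────────────────────────────
   ┃00000000  2F 46 2d d5 be ed 0a 6f
┏━━━━━━━━━━━━━━━━━━━━━━━━━━━━━━━━━━━━
┃ DialogModal                        
┠────────────────────────────────────
┃The ar┌───────────────────────┐ed re
┃Error │        Confirm        │ allo
┃The fr│ Proceed with changes? │sions
┃      │     [OK]  Cancel      │     
┃      └───────────────────────┘     
┃                                    
┗━━━━━━━━━━━━━━━━━━━━━━━━━━━━━━━━━━━━
   ┃                                 
   ┃                                 


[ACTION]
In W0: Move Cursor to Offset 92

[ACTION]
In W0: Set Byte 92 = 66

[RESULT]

   ┃ HexEditor                       
   ┠─────────────────────────────────
   ┃00000000  2f 46 2d d5 be ed 0a 6f
┏━━━━━━━━━━━━━━━━━━━━━━━━━━━━━━━━━━━━
┃ DialogModal                        
┠────────────────────────────────────
┃The ar┌───────────────────────┐ed re
┃Error │        Confirm        │ allo
┃The fr│ Proceed with changes? │sions
┃      │     [OK]  Cancel      │     
┃      └───────────────────────┘     
┃                                    
┗━━━━━━━━━━━━━━━━━━━━━━━━━━━━━━━━━━━━
   ┃                                 
   ┃                                 


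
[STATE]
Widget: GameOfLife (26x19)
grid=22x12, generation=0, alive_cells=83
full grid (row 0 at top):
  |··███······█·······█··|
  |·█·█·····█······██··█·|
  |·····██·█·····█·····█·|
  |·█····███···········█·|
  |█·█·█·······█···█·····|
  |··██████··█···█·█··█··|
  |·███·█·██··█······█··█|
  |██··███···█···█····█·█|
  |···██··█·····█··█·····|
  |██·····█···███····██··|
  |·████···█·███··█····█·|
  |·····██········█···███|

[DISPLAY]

Gen: 0                    
··███······█·······█··    
·█·█·····█······██··█·    
·····██·█·····█·····█·    
·█····███···········█·    
█·█·█·······█···█·····    
··██████··█···█·█··█··    
·███·█·██··█······█··█    
██··███···█···█····█·█    
···██··█·····█··█·····    
██·····█···███····██··    
·████···█·███··█····█·    
·····██········█···███    
                          
                          
                          
                          
                          
                          


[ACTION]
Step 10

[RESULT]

Gen: 10                   
██·███················    
█·····█···············    
███··██············█··    
····█··█·█·······██·█·    
····█·███·█·········█·    
····█·███·█·····█··█··    
·········█·······████·    
····················██    
········█···········██    
········█·············    
······················    
······················    
                          
                          
                          
                          
                          
                          


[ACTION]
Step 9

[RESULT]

Gen: 19                   
██████················    
█·█····█··············    
█······█········██····    
█·█·····█······█···█··    
·████·········█·····█·    
··█··········█···█··█·    
·······███····█··█····    
·······█·······███·██·    
·······███········██··    
······················    
······················    
······················    
                          
                          
                          
                          
                          
                          


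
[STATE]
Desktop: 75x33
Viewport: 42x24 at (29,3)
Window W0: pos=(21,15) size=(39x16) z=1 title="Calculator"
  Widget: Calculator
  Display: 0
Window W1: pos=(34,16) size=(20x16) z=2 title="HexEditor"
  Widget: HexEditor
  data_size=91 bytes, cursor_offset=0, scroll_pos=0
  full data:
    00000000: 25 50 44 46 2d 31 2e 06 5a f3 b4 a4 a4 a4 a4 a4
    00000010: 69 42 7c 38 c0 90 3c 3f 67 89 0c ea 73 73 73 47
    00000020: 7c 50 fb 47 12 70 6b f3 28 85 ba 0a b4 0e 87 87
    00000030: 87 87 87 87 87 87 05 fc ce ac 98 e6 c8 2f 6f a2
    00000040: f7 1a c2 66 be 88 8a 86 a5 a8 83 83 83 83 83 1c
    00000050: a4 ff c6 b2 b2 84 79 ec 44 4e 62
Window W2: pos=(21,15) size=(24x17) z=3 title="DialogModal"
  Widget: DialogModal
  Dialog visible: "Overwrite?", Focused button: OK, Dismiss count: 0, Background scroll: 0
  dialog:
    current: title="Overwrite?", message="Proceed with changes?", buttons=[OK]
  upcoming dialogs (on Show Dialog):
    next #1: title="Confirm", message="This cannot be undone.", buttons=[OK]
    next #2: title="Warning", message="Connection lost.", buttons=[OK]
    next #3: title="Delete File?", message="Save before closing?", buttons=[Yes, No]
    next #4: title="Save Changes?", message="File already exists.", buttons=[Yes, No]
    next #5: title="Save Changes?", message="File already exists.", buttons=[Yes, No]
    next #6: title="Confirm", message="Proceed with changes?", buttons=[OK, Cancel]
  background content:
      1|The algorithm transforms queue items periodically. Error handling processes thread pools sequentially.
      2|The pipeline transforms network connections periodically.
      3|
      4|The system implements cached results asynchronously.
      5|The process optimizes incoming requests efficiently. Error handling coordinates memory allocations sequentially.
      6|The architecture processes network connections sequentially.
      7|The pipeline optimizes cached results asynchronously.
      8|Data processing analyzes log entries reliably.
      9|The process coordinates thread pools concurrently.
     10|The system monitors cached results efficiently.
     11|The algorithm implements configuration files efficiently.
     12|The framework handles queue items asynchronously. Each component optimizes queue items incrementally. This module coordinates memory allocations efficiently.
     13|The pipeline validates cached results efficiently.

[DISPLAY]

                                          
                                          
                                          
                                          
                                          
                                          
                                          
                                          
                                          
                                          
                                          
                                          
━━━━━━━━━━━━━━━┓━━━━━━━━━━━━━━┓           
Modal          ┃━━━━━━━━┓     ┃           
───────────────┨        ┃─────┨           
orithm transfor┃────────┨    0┃           
eline transform┃25 50 44┃     ┃           
               ┃69 42 7c┃     ┃           
tem implements ┃7c 50 fb┃     ┃           
────────────┐s ┃87 87 87┃     ┃           
verwrite?   │ce┃f7 1a c2┃     ┃           
eed with cha│es┃a4 ff c6┃     ┃           
  [OK]      │yz┃        ┃     ┃           
────────────┘te┃        ┃     ┃           


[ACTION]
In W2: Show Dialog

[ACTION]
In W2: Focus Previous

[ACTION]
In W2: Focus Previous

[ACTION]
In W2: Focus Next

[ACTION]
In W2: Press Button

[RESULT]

                                          
                                          
                                          
                                          
                                          
                                          
                                          
                                          
                                          
                                          
                                          
                                          
━━━━━━━━━━━━━━━┓━━━━━━━━━━━━━━┓           
Modal          ┃━━━━━━━━┓     ┃           
───────────────┨        ┃─────┨           
orithm transfor┃────────┨    0┃           
eline transform┃25 50 44┃     ┃           
               ┃69 42 7c┃     ┃           
tem implements ┃7c 50 fb┃     ┃           
cess optimizes ┃87 87 87┃     ┃           
hitecture proce┃f7 1a c2┃     ┃           
eline optimizes┃a4 ff c6┃     ┃           
ocessing analyz┃        ┃     ┃           
cess coordinate┃        ┃     ┃           
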